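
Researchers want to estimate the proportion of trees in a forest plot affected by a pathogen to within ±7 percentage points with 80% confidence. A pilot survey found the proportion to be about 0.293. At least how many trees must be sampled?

70

For a proportion with margin E = 0.07 at 80% confidence, z = 1.282.
n = p̂(1−p̂)(z/E)² = 0.293 × 0.707 × (1.282/0.07)² = 69.48
Round up: n = 70.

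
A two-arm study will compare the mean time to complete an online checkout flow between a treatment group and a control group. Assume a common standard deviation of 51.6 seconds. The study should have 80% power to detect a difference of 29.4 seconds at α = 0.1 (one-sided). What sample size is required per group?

For two equal groups, n per group = 2·((z_α + z_β)·σ/δ)².
z_α = 1.282; z_β = 0.842 (power 80%).
n = 2 × (2.124 × 51.6 / 29.4)² = 2 × 13.90 = 27.80
Round up: n = 28 per group.

28 per group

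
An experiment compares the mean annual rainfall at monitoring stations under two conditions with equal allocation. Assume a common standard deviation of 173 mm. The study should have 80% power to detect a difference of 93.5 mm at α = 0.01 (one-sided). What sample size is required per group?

For two equal groups, n per group = 2·((z_α + z_β)·σ/δ)².
z_α = 2.326; z_β = 0.842 (power 80%).
n = 2 × (3.168 × 173 / 93.5)² = 2 × 34.36 = 68.72
Round up: n = 69 per group.

69 per group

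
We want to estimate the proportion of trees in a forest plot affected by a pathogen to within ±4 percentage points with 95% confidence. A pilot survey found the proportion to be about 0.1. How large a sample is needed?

For a proportion with margin E = 0.04 at 95% confidence, z = 1.960.
n = p̂(1−p̂)(z/E)² = 0.1 × 0.9 × (1.960/0.04)² = 216.09
Round up: n = 217.

217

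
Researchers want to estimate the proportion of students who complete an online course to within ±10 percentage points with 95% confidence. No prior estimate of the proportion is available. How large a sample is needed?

For a proportion with margin E = 0.1 at 95% confidence, z = 1.960.
With no prior estimate, use p = 0.5, which maximizes p(1−p) at 0.25.
n = 0.25 × (z/E)² = 0.25 × (1.960/0.1)² = 96.04
Round up: n = 97.

97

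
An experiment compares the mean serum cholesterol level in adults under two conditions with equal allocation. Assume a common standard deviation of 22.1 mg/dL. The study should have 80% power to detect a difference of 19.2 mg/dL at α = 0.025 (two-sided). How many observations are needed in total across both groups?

For two equal groups, n per group = 2·((z_{α/2} + z_β)·σ/δ)².
z_{α/2} = 2.241; z_β = 0.842 (power 80%).
n = 2 × (3.083 × 22.1 / 19.2)² = 2 × 12.59 = 25.18
Round up: n = 26 per group.
Total across both groups: 2 × 26 = 52.

52 total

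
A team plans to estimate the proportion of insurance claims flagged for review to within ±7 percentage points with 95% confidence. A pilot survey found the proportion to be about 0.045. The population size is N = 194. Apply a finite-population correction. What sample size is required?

For a proportion with margin E = 0.07 at 95% confidence, z = 1.960.
n = p̂(1−p̂)(z/E)² = 0.045 × 0.955 × (1.960/0.07)² = 33.69 — call this n₀.
Finite-population correction with N = 194: n = n₀ / (1 + (n₀−1)/N) = 33.69 / 1.169 = 28.82
Round up: n = 29.

29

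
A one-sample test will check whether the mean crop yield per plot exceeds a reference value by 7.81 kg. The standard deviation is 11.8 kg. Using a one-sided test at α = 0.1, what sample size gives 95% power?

20

For a one-sample z-test, n = ((z_α + z_β)·σ/δ)².
z_α = 1.282 (one-sided α = 0.1); z_β = 1.645 (power 95% → β = 0.05).
n = (2.927 × 11.8 / 7.81)² = 19.56
Round up: n = 20.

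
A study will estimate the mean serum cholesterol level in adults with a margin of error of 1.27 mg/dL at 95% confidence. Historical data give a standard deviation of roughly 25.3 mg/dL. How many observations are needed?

1525

For a mean, the margin of error is E = z·σ/√n, so n = (zσ/E)².
At 95% confidence, z = 1.960.
n = (1.960 × 25.3 / 1.27)² = 1524.56
Round up: n = 1525.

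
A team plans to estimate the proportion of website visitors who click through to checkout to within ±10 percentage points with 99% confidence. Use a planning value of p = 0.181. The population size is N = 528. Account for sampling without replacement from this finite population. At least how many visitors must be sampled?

84

For a proportion with margin E = 0.1 at 99% confidence, z = 2.576.
n = p̂(1−p̂)(z/E)² = 0.181 × 0.819 × (2.576/0.1)² = 98.37 — call this n₀.
Finite-population correction with N = 528: n = n₀ / (1 + (n₀−1)/N) = 98.37 / 1.184 = 83.08
Round up: n = 84.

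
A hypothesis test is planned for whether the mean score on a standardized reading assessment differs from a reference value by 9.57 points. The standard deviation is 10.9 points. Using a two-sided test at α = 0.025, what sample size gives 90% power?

17

For a one-sample z-test, n = ((z_{α/2} + z_β)·σ/δ)².
z_{α/2} = 2.241 (two-sided α = 0.025); z_β = 1.282 (power 90% → β = 0.1).
n = (3.523 × 10.9 / 9.57)² = 16.10
Round up: n = 17.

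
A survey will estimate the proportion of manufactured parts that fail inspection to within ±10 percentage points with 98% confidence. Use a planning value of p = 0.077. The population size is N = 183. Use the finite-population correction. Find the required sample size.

For a proportion with margin E = 0.1 at 98% confidence, z = 2.326.
n = p̂(1−p̂)(z/E)² = 0.077 × 0.923 × (2.326/0.1)² = 38.45 — call this n₀.
Finite-population correction with N = 183: n = n₀ / (1 + (n₀−1)/N) = 38.45 / 1.205 = 31.91
Round up: n = 32.

n = 32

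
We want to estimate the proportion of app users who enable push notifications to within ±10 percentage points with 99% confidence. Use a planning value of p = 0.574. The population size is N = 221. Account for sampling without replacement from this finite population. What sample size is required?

94

For a proportion with margin E = 0.1 at 99% confidence, z = 2.576.
n = p̂(1−p̂)(z/E)² = 0.574 × 0.426 × (2.576/0.1)² = 162.26 — call this n₀.
Finite-population correction with N = 221: n = n₀ / (1 + (n₀−1)/N) = 162.26 / 1.73 = 93.79
Round up: n = 94.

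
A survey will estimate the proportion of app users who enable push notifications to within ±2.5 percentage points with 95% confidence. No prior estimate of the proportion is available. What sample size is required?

For a proportion with margin E = 0.025 at 95% confidence, z = 1.960.
With no prior estimate, use p = 0.5, which maximizes p(1−p) at 0.25.
n = 0.25 × (z/E)² = 0.25 × (1.960/0.025)² = 1536.64
Round up: n = 1537.

n = 1537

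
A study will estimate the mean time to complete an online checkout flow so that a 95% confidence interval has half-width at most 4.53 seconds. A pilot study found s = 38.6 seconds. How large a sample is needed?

For a mean, the margin of error is E = z·σ/√n, so n = (zσ/E)².
At 95% confidence, z = 1.960.
n = (1.960 × 38.6 / 4.53)² = 278.93
Round up: n = 279.

279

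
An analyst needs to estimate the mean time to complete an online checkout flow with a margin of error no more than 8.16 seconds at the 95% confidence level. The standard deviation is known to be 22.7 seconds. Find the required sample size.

For a mean, the margin of error is E = z·σ/√n, so n = (zσ/E)².
At 95% confidence, z = 1.960.
n = (1.960 × 22.7 / 8.16)² = 29.73
Round up: n = 30.

n = 30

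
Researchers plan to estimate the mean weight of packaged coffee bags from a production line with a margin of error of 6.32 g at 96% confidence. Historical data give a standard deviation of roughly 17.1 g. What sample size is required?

For a mean, the margin of error is E = z·σ/√n, so n = (zσ/E)².
At 96% confidence, z = 2.054.
n = (2.054 × 17.1 / 6.32)² = 30.89
Round up: n = 31.

31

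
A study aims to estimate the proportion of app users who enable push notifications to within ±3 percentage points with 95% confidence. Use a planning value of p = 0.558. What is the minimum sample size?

For a proportion with margin E = 0.03 at 95% confidence, z = 1.960.
n = p̂(1−p̂)(z/E)² = 0.558 × 0.442 × (1.960/0.03)² = 1052.75
Round up: n = 1053.

1053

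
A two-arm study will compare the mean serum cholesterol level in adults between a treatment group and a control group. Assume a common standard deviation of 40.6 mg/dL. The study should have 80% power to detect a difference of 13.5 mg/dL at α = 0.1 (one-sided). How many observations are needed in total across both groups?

For two equal groups, n per group = 2·((z_α + z_β)·σ/δ)².
z_α = 1.282; z_β = 0.842 (power 80%).
n = 2 × (2.124 × 40.6 / 13.5)² = 2 × 40.80 = 81.60
Round up: n = 82 per group.
Total across both groups: 2 × 82 = 164.

164 total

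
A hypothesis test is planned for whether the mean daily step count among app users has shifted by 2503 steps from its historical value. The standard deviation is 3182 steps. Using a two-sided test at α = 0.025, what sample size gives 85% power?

18

For a one-sample z-test, n = ((z_{α/2} + z_β)·σ/δ)².
z_{α/2} = 2.241 (two-sided α = 0.025); z_β = 1.036 (power 85% → β = 0.15).
n = (3.277 × 3182 / 2503)² = 17.36
Round up: n = 18.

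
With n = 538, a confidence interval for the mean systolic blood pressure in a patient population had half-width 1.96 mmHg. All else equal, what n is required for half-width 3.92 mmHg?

n = 135

Margin of error scales as 1/√n, so n₂ = n₁·(E₁/E₂)².
n₂ = 538 × (1.96/3.92)² = 538 × 0.25 = 134.50
Round up: n₂ = 135.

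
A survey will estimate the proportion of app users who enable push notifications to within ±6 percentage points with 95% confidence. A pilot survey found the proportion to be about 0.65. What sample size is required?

For a proportion with margin E = 0.06 at 95% confidence, z = 1.960.
n = p̂(1−p̂)(z/E)² = 0.65 × 0.35 × (1.960/0.06)² = 242.77
Round up: n = 243.

243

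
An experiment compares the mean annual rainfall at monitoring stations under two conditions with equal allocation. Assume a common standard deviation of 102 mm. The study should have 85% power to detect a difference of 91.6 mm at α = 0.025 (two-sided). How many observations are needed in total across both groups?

For two equal groups, n per group = 2·((z_{α/2} + z_β)·σ/δ)².
z_{α/2} = 2.241; z_β = 1.036 (power 85%).
n = 2 × (3.277 × 102 / 91.6)² = 2 × 13.32 = 26.64
Round up: n = 27 per group.
Total across both groups: 2 × 27 = 54.

54 total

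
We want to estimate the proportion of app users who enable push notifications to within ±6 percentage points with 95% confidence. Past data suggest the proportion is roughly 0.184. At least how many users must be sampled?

For a proportion with margin E = 0.06 at 95% confidence, z = 1.960.
n = p̂(1−p̂)(z/E)² = 0.184 × 0.816 × (1.960/0.06)² = 160.22
Round up: n = 161.

161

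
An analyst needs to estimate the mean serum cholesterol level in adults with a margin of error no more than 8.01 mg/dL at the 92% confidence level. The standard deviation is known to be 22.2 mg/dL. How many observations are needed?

24

For a mean, the margin of error is E = z·σ/√n, so n = (zσ/E)².
At 92% confidence, z = 1.751.
n = (1.751 × 22.2 / 8.01)² = 23.55
Round up: n = 24.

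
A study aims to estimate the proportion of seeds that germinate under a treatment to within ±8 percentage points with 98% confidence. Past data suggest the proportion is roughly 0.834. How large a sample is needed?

For a proportion with margin E = 0.08 at 98% confidence, z = 2.326.
n = p̂(1−p̂)(z/E)² = 0.834 × 0.166 × (2.326/0.08)² = 117.03
Round up: n = 118.

118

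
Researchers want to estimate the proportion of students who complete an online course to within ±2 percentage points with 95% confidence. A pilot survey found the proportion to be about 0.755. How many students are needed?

For a proportion with margin E = 0.02 at 95% confidence, z = 1.960.
n = p̂(1−p̂)(z/E)² = 0.755 × 0.245 × (1.960/0.02)² = 1776.50
Round up: n = 1777.

1777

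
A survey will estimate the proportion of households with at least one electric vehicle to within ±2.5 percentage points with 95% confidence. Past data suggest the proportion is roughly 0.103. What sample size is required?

For a proportion with margin E = 0.025 at 95% confidence, z = 1.960.
n = p̂(1−p̂)(z/E)² = 0.103 × 0.897 × (1.960/0.025)² = 567.89
Round up: n = 568.

568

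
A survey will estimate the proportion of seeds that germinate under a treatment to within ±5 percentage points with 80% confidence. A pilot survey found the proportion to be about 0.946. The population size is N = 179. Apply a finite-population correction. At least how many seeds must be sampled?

For a proportion with margin E = 0.05 at 80% confidence, z = 1.282.
n = p̂(1−p̂)(z/E)² = 0.946 × 0.054 × (1.282/0.05)² = 33.58 — call this n₀.
Finite-population correction with N = 179: n = n₀ / (1 + (n₀−1)/N) = 33.58 / 1.182 = 28.41
Round up: n = 29.

29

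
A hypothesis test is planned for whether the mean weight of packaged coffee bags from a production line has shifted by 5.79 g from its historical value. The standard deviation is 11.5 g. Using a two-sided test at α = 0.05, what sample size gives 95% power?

For a one-sample z-test, n = ((z_{α/2} + z_β)·σ/δ)².
z_{α/2} = 1.960 (two-sided α = 0.05); z_β = 1.645 (power 95% → β = 0.05).
n = (3.605 × 11.5 / 5.79)² = 51.27
Round up: n = 52.

52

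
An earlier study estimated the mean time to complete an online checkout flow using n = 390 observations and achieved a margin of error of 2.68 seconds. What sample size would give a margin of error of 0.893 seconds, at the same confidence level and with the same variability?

Margin of error scales as 1/√n, so n₂ = n₁·(E₁/E₂)².
n₂ = 390 × (2.68/0.893)² = 390 × 9.007 = 3512.73
Round up: n₂ = 3513.

n = 3513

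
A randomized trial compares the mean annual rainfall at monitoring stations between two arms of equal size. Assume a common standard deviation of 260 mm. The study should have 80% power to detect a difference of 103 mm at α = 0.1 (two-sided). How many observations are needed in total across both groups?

For two equal groups, n per group = 2·((z_{α/2} + z_β)·σ/δ)².
z_{α/2} = 1.645; z_β = 0.842 (power 80%).
n = 2 × (2.487 × 260 / 103)² = 2 × 39.41 = 78.82
Round up: n = 79 per group.
Total across both groups: 2 × 79 = 158.

158 total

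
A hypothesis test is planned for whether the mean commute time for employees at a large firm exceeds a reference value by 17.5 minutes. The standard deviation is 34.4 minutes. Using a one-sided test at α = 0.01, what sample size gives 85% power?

44

For a one-sample z-test, n = ((z_α + z_β)·σ/δ)².
z_α = 2.326 (one-sided α = 0.01); z_β = 1.036 (power 85% → β = 0.15).
n = (3.362 × 34.4 / 17.5)² = 43.68
Round up: n = 44.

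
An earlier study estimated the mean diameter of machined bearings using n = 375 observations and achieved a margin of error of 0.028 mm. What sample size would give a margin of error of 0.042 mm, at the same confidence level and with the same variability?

Margin of error scales as 1/√n, so n₂ = n₁·(E₁/E₂)².
n₂ = 375 × (0.028/0.042)² = 375 × 0.4444 = 166.65
Round up: n₂ = 167.

167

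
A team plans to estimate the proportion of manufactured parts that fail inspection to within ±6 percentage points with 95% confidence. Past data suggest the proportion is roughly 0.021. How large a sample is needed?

n = 22

For a proportion with margin E = 0.06 at 95% confidence, z = 1.960.
n = p̂(1−p̂)(z/E)² = 0.021 × 0.979 × (1.960/0.06)² = 21.94
Round up: n = 22.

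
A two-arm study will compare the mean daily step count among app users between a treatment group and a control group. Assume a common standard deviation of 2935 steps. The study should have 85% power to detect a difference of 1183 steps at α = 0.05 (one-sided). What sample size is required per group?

89 per group

For two equal groups, n per group = 2·((z_α + z_β)·σ/δ)².
z_α = 1.645; z_β = 1.036 (power 85%).
n = 2 × (2.681 × 2935 / 1183)² = 2 × 44.24 = 88.48
Round up: n = 89 per group.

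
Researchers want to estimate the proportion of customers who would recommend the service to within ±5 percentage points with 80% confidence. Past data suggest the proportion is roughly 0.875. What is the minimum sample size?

72

For a proportion with margin E = 0.05 at 80% confidence, z = 1.282.
n = p̂(1−p̂)(z/E)² = 0.875 × 0.125 × (1.282/0.05)² = 71.90
Round up: n = 72.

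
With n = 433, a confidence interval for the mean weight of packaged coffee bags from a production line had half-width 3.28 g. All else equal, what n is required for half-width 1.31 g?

2715

Margin of error scales as 1/√n, so n₂ = n₁·(E₁/E₂)².
n₂ = 433 × (3.28/1.31)² = 433 × 6.269 = 2714.48
Round up: n₂ = 2715.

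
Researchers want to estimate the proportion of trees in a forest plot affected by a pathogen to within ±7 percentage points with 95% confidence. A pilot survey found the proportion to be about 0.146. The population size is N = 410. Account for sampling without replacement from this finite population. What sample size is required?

For a proportion with margin E = 0.07 at 95% confidence, z = 1.960.
n = p̂(1−p̂)(z/E)² = 0.146 × 0.854 × (1.960/0.07)² = 97.75 — call this n₀.
Finite-population correction with N = 410: n = n₀ / (1 + (n₀−1)/N) = 97.75 / 1.236 = 79.09
Round up: n = 80.

80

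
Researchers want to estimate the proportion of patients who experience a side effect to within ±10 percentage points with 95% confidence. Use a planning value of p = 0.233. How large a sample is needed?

For a proportion with margin E = 0.1 at 95% confidence, z = 1.960.
n = p̂(1−p̂)(z/E)² = 0.233 × 0.767 × (1.960/0.1)² = 68.65
Round up: n = 69.

n = 69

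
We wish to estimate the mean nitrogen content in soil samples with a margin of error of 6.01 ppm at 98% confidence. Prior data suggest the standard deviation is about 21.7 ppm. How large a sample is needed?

n = 71

For a mean, the margin of error is E = z·σ/√n, so n = (zσ/E)².
At 98% confidence, z = 2.326.
n = (2.326 × 21.7 / 6.01)² = 70.53
Round up: n = 71.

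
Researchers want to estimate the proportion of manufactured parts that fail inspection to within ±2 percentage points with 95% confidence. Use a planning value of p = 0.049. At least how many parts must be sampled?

448

For a proportion with margin E = 0.02 at 95% confidence, z = 1.960.
n = p̂(1−p̂)(z/E)² = 0.049 × 0.951 × (1.960/0.02)² = 447.54
Round up: n = 448.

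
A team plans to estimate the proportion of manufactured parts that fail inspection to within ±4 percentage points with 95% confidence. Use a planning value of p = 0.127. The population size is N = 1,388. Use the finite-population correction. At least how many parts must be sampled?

224

For a proportion with margin E = 0.04 at 95% confidence, z = 1.960.
n = p̂(1−p̂)(z/E)² = 0.127 × 0.873 × (1.960/0.04)² = 266.20 — call this n₀.
Finite-population correction with N = 1,388: n = n₀ / (1 + (n₀−1)/N) = 266.20 / 1.191 = 223.51
Round up: n = 224.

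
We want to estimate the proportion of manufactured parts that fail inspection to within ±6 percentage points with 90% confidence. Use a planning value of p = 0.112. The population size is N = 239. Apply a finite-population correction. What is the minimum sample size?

58

For a proportion with margin E = 0.06 at 90% confidence, z = 1.645.
n = p̂(1−p̂)(z/E)² = 0.112 × 0.888 × (1.645/0.06)² = 74.76 — call this n₀.
Finite-population correction with N = 239: n = n₀ / (1 + (n₀−1)/N) = 74.76 / 1.309 = 57.11
Round up: n = 58.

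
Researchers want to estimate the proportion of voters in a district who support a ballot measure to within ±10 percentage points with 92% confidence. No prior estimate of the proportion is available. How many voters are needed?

n = 77

For a proportion with margin E = 0.1 at 92% confidence, z = 1.751.
With no prior estimate, use p = 0.5, which maximizes p(1−p) at 0.25.
n = 0.25 × (z/E)² = 0.25 × (1.751/0.1)² = 76.65
Round up: n = 77.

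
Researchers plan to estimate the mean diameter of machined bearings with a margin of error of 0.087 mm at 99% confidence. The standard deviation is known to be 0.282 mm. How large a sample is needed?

70

For a mean, the margin of error is E = z·σ/√n, so n = (zσ/E)².
At 99% confidence, z = 2.576.
n = (2.576 × 0.282 / 0.087)² = 69.72
Round up: n = 70.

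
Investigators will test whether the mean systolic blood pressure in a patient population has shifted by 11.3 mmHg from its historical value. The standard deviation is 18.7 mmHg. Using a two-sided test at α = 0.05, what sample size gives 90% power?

n = 29

For a one-sample z-test, n = ((z_{α/2} + z_β)·σ/δ)².
z_{α/2} = 1.960 (two-sided α = 0.05); z_β = 1.282 (power 90% → β = 0.1).
n = (3.242 × 18.7 / 11.3)² = 28.78
Round up: n = 29.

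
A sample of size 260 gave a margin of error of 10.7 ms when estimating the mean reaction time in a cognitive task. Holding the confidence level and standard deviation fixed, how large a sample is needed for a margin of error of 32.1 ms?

n = 29

Margin of error scales as 1/√n, so n₂ = n₁·(E₁/E₂)².
n₂ = 260 × (10.7/32.1)² = 260 × 0.1111 = 28.89
Round up: n₂ = 29.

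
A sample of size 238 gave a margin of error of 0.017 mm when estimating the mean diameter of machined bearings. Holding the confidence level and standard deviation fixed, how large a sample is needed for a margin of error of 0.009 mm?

n = 850

Margin of error scales as 1/√n, so n₂ = n₁·(E₁/E₂)².
n₂ = 238 × (0.017/0.009)² = 238 × 3.568 = 849.18
Round up: n₂ = 850.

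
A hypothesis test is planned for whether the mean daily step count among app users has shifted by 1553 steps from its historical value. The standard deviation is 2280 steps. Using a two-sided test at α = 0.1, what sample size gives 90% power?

n = 19

For a one-sample z-test, n = ((z_{α/2} + z_β)·σ/δ)².
z_{α/2} = 1.645 (two-sided α = 0.1); z_β = 1.282 (power 90% → β = 0.1).
n = (2.927 × 2280 / 1553)² = 18.47
Round up: n = 19.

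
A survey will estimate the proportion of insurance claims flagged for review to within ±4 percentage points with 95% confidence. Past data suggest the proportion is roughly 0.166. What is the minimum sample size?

333

For a proportion with margin E = 0.04 at 95% confidence, z = 1.960.
n = p̂(1−p̂)(z/E)² = 0.166 × 0.834 × (1.960/0.04)² = 332.40
Round up: n = 333.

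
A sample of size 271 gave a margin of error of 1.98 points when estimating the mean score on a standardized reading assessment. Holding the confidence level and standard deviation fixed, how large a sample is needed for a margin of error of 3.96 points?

Margin of error scales as 1/√n, so n₂ = n₁·(E₁/E₂)².
n₂ = 271 × (1.98/3.96)² = 271 × 0.25 = 67.75
Round up: n₂ = 68.

n = 68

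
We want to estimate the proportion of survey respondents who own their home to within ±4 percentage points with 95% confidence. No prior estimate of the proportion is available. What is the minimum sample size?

For a proportion with margin E = 0.04 at 95% confidence, z = 1.960.
With no prior estimate, use p = 0.5, which maximizes p(1−p) at 0.25.
n = 0.25 × (z/E)² = 0.25 × (1.960/0.04)² = 600.25
Round up: n = 601.

601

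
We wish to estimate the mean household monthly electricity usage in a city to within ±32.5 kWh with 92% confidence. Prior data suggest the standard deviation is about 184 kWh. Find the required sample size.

99

For a mean, the margin of error is E = z·σ/√n, so n = (zσ/E)².
At 92% confidence, z = 1.751.
n = (1.751 × 184 / 32.5)² = 98.27
Round up: n = 99.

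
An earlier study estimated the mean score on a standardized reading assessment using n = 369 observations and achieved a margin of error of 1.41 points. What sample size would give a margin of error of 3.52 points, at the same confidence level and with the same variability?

60

Margin of error scales as 1/√n, so n₂ = n₁·(E₁/E₂)².
n₂ = 369 × (1.41/3.52)² = 369 × 0.1605 = 59.22
Round up: n₂ = 60.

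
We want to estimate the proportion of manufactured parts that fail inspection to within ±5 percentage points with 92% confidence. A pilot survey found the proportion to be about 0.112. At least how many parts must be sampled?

For a proportion with margin E = 0.05 at 92% confidence, z = 1.751.
n = p̂(1−p̂)(z/E)² = 0.112 × 0.888 × (1.751/0.05)² = 121.97
Round up: n = 122.

122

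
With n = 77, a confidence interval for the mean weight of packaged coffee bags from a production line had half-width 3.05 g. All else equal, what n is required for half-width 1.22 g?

482

Margin of error scales as 1/√n, so n₂ = n₁·(E₁/E₂)².
n₂ = 77 × (3.05/1.22)² = 77 × 6.25 = 481.25
Round up: n₂ = 482.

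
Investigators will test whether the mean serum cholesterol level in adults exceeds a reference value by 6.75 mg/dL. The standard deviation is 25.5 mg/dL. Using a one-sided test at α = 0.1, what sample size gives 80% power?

65

For a one-sample z-test, n = ((z_α + z_β)·σ/δ)².
z_α = 1.282 (one-sided α = 0.1); z_β = 0.842 (power 80% → β = 0.2).
n = (2.124 × 25.5 / 6.75)² = 64.38
Round up: n = 65.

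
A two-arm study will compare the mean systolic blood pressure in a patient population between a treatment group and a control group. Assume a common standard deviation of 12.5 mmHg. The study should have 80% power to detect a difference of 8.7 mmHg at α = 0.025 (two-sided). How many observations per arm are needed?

For two equal groups, n per group = 2·((z_{α/2} + z_β)·σ/δ)².
z_{α/2} = 2.241; z_β = 0.842 (power 80%).
n = 2 × (3.083 × 12.5 / 8.7)² = 2 × 19.62 = 39.24
Round up: n = 40 per group.

40 per group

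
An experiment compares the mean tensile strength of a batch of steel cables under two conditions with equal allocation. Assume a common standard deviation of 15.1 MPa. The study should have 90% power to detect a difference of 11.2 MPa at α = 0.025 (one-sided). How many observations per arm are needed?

39 per group

For two equal groups, n per group = 2·((z_α + z_β)·σ/δ)².
z_α = 1.960; z_β = 1.282 (power 90%).
n = 2 × (3.242 × 15.1 / 11.2)² = 2 × 19.10 = 38.20
Round up: n = 39 per group.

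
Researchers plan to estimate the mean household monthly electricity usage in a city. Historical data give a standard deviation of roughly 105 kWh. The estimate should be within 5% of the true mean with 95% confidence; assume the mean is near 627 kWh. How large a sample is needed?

n = 44

For a mean, the margin of error is E = z·σ/√n, so n = (zσ/E)².
At 95% confidence, z = 1.960.
E = 5% of 627 = 31.35 kWh.
n = (1.960 × 105 / 31.35)² = 43.09
Round up: n = 44.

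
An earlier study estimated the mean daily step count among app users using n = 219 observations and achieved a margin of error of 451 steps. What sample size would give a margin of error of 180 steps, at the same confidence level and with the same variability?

Margin of error scales as 1/√n, so n₂ = n₁·(E₁/E₂)².
n₂ = 219 × (451/180)² = 219 × 6.278 = 1374.88
Round up: n₂ = 1375.

1375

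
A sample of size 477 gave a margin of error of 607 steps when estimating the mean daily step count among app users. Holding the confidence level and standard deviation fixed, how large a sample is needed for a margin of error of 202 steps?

4308

Margin of error scales as 1/√n, so n₂ = n₁·(E₁/E₂)².
n₂ = 477 × (607/202)² = 477 × 9.03 = 4307.31
Round up: n₂ = 4308.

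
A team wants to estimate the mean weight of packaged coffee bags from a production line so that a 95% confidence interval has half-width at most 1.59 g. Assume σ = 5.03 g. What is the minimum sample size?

For a mean, the margin of error is E = z·σ/√n, so n = (zσ/E)².
At 95% confidence, z = 1.960.
n = (1.960 × 5.03 / 1.59)² = 38.45
Round up: n = 39.

39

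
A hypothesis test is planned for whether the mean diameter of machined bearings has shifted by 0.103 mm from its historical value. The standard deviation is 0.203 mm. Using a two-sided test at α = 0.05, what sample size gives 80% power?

n = 31

For a one-sample z-test, n = ((z_{α/2} + z_β)·σ/δ)².
z_{α/2} = 1.960 (two-sided α = 0.05); z_β = 0.842 (power 80% → β = 0.2).
n = (2.802 × 0.203 / 0.103)² = 30.50
Round up: n = 31.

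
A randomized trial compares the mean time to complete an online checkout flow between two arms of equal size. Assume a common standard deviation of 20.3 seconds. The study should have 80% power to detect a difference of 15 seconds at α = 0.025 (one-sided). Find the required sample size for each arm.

For two equal groups, n per group = 2·((z_α + z_β)·σ/δ)².
z_α = 1.960; z_β = 0.842 (power 80%).
n = 2 × (2.802 × 20.3 / 15)² = 2 × 14.38 = 28.76
Round up: n = 29 per group.

29 per group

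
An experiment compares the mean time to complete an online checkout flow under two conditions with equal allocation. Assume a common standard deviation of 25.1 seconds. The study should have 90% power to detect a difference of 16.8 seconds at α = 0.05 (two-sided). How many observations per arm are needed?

For two equal groups, n per group = 2·((z_{α/2} + z_β)·σ/δ)².
z_{α/2} = 1.960; z_β = 1.282 (power 90%).
n = 2 × (3.242 × 25.1 / 16.8)² = 2 × 23.46 = 46.92
Round up: n = 47 per group.

47 per group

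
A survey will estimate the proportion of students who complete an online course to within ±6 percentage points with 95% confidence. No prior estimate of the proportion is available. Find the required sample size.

For a proportion with margin E = 0.06 at 95% confidence, z = 1.960.
With no prior estimate, use p = 0.5, which maximizes p(1−p) at 0.25.
n = 0.25 × (z/E)² = 0.25 × (1.960/0.06)² = 266.78
Round up: n = 267.

n = 267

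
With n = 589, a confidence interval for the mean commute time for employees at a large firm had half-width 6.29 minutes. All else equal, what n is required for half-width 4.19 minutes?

Margin of error scales as 1/√n, so n₂ = n₁·(E₁/E₂)².
n₂ = 589 × (6.29/4.19)² = 589 × 2.254 = 1327.61
Round up: n₂ = 1328.

1328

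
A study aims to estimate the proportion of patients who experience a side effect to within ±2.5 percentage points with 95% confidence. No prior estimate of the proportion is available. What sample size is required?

For a proportion with margin E = 0.025 at 95% confidence, z = 1.960.
With no prior estimate, use p = 0.5, which maximizes p(1−p) at 0.25.
n = 0.25 × (z/E)² = 0.25 × (1.960/0.025)² = 1536.64
Round up: n = 1537.

1537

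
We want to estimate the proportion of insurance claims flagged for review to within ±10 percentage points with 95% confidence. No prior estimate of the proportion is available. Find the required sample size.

97

For a proportion with margin E = 0.1 at 95% confidence, z = 1.960.
With no prior estimate, use p = 0.5, which maximizes p(1−p) at 0.25.
n = 0.25 × (z/E)² = 0.25 × (1.960/0.1)² = 96.04
Round up: n = 97.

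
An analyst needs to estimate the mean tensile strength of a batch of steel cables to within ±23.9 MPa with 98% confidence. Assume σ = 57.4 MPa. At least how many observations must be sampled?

32

For a mean, the margin of error is E = z·σ/√n, so n = (zσ/E)².
At 98% confidence, z = 2.326.
n = (2.326 × 57.4 / 23.9)² = 31.21
Round up: n = 32.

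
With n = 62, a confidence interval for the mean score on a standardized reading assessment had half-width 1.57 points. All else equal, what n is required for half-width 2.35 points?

n = 28

Margin of error scales as 1/√n, so n₂ = n₁·(E₁/E₂)².
n₂ = 62 × (1.57/2.35)² = 62 × 0.4463 = 27.67
Round up: n₂ = 28.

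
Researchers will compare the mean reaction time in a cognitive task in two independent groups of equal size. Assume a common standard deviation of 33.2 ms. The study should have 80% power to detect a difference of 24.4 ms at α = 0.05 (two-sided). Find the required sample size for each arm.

For two equal groups, n per group = 2·((z_{α/2} + z_β)·σ/δ)².
z_{α/2} = 1.960; z_β = 0.842 (power 80%).
n = 2 × (2.802 × 33.2 / 24.4)² = 2 × 14.54 = 29.08
Round up: n = 30 per group.

30 per group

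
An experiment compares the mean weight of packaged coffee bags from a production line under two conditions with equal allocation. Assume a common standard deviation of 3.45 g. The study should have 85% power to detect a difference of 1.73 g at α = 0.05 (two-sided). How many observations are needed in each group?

72 per group

For two equal groups, n per group = 2·((z_{α/2} + z_β)·σ/δ)².
z_{α/2} = 1.960; z_β = 1.036 (power 85%).
n = 2 × (2.996 × 3.45 / 1.73)² = 2 × 35.70 = 71.40
Round up: n = 72 per group.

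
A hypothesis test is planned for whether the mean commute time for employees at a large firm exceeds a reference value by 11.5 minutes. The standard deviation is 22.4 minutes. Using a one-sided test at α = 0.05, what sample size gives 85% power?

28

For a one-sample z-test, n = ((z_α + z_β)·σ/δ)².
z_α = 1.645 (one-sided α = 0.05); z_β = 1.036 (power 85% → β = 0.15).
n = (2.681 × 22.4 / 11.5)² = 27.27
Round up: n = 28.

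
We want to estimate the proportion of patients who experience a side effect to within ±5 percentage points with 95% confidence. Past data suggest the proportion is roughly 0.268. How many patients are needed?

n = 302

For a proportion with margin E = 0.05 at 95% confidence, z = 1.960.
n = p̂(1−p̂)(z/E)² = 0.268 × 0.732 × (1.960/0.05)² = 301.45
Round up: n = 302.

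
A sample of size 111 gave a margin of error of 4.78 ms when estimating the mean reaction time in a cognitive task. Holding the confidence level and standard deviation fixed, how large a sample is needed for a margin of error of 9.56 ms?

Margin of error scales as 1/√n, so n₂ = n₁·(E₁/E₂)².
n₂ = 111 × (4.78/9.56)² = 111 × 0.25 = 27.75
Round up: n₂ = 28.

n = 28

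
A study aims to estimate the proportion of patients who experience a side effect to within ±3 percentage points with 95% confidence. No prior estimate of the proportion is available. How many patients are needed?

1068

For a proportion with margin E = 0.03 at 95% confidence, z = 1.960.
With no prior estimate, use p = 0.5, which maximizes p(1−p) at 0.25.
n = 0.25 × (z/E)² = 0.25 × (1.960/0.03)² = 1067.11
Round up: n = 1068.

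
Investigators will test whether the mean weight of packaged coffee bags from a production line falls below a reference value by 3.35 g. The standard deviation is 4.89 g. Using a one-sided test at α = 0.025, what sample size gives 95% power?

For a one-sample z-test, n = ((z_α + z_β)·σ/δ)².
z_α = 1.960 (one-sided α = 0.025); z_β = 1.645 (power 95% → β = 0.05).
n = (3.605 × 4.89 / 3.35)² = 27.69
Round up: n = 28.

n = 28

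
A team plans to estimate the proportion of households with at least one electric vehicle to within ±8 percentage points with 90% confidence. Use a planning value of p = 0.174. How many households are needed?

For a proportion with margin E = 0.08 at 90% confidence, z = 1.645.
n = p̂(1−p̂)(z/E)² = 0.174 × 0.826 × (1.645/0.08)² = 60.77
Round up: n = 61.

61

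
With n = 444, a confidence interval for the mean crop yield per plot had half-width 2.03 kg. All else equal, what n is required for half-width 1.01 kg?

Margin of error scales as 1/√n, so n₂ = n₁·(E₁/E₂)².
n₂ = 444 × (2.03/1.01)² = 444 × 4.04 = 1793.76
Round up: n₂ = 1794.

1794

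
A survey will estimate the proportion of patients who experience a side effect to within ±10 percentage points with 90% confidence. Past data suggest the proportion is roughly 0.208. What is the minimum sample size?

For a proportion with margin E = 0.1 at 90% confidence, z = 1.645.
n = p̂(1−p̂)(z/E)² = 0.208 × 0.792 × (1.645/0.1)² = 44.58
Round up: n = 45.

45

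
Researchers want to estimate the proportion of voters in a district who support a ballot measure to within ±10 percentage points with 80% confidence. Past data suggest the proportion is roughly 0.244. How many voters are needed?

For a proportion with margin E = 0.1 at 80% confidence, z = 1.282.
n = p̂(1−p̂)(z/E)² = 0.244 × 0.756 × (1.282/0.1)² = 30.32
Round up: n = 31.

n = 31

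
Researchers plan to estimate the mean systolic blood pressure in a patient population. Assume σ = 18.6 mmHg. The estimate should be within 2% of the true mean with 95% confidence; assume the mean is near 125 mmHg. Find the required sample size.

213

For a mean, the margin of error is E = z·σ/√n, so n = (zσ/E)².
At 95% confidence, z = 1.960.
E = 2% of 125 = 2.5 mmHg.
n = (1.960 × 18.6 / 2.5)² = 212.65
Round up: n = 213.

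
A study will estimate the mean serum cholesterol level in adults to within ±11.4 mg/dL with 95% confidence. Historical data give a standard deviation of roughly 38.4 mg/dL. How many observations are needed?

For a mean, the margin of error is E = z·σ/√n, so n = (zσ/E)².
At 95% confidence, z = 1.960.
n = (1.960 × 38.4 / 11.4)² = 43.59
Round up: n = 44.

44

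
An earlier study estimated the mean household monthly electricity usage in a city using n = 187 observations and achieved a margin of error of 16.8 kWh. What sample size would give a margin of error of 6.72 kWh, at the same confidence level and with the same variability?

Margin of error scales as 1/√n, so n₂ = n₁·(E₁/E₂)².
n₂ = 187 × (16.8/6.72)² = 187 × 6.25 = 1168.75
Round up: n₂ = 1169.

1169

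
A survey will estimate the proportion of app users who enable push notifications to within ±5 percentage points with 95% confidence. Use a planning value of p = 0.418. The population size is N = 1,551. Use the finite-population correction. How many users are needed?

302

For a proportion with margin E = 0.05 at 95% confidence, z = 1.960.
n = p̂(1−p̂)(z/E)² = 0.418 × 0.582 × (1.960/0.05)² = 373.83 — call this n₀.
Finite-population correction with N = 1,551: n = n₀ / (1 + (n₀−1)/N) = 373.83 / 1.24 = 301.48
Round up: n = 302.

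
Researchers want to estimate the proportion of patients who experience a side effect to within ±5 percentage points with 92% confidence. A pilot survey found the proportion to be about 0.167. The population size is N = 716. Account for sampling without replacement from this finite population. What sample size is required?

138

For a proportion with margin E = 0.05 at 92% confidence, z = 1.751.
n = p̂(1−p̂)(z/E)² = 0.167 × 0.833 × (1.751/0.05)² = 170.61 — call this n₀.
Finite-population correction with N = 716: n = n₀ / (1 + (n₀−1)/N) = 170.61 / 1.237 = 137.92
Round up: n = 138.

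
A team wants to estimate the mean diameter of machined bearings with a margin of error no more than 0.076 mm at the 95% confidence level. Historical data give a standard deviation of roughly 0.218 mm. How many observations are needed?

32

For a mean, the margin of error is E = z·σ/√n, so n = (zσ/E)².
At 95% confidence, z = 1.960.
n = (1.960 × 0.218 / 0.076)² = 31.61
Round up: n = 32.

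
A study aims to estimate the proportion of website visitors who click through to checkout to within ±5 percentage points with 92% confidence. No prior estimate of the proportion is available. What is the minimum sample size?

307

For a proportion with margin E = 0.05 at 92% confidence, z = 1.751.
With no prior estimate, use p = 0.5, which maximizes p(1−p) at 0.25.
n = 0.25 × (z/E)² = 0.25 × (1.751/0.05)² = 306.60
Round up: n = 307.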